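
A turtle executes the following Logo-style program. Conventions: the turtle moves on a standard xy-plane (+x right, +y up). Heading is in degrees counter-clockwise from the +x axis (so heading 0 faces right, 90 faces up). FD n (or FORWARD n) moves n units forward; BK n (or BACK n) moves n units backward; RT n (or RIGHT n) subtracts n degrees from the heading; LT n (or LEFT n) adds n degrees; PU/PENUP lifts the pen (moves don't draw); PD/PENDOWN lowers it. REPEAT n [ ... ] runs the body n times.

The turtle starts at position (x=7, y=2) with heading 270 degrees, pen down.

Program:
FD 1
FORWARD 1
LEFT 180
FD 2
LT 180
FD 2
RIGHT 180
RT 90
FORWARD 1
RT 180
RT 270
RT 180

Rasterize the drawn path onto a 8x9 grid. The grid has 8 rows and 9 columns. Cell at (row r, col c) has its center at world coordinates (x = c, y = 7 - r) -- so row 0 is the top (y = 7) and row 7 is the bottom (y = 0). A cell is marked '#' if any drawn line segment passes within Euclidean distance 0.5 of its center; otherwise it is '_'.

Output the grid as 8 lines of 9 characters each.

Segment 0: (7,2) -> (7,1)
Segment 1: (7,1) -> (7,0)
Segment 2: (7,0) -> (7,2)
Segment 3: (7,2) -> (7,0)
Segment 4: (7,0) -> (8,-0)

Answer: _________
_________
_________
_________
_________
_______#_
_______#_
_______##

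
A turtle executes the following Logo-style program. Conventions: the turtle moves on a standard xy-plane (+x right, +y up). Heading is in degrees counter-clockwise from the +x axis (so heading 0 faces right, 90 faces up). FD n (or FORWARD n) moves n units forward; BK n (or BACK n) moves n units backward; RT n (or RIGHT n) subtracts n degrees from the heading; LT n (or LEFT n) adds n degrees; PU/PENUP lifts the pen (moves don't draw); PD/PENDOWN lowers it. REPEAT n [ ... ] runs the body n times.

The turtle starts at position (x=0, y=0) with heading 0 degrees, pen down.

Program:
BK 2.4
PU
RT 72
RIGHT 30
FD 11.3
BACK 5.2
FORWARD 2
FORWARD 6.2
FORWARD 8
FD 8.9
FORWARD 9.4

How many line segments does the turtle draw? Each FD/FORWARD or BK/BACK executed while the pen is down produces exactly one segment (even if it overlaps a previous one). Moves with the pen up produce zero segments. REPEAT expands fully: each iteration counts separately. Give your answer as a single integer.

Executing turtle program step by step:
Start: pos=(0,0), heading=0, pen down
BK 2.4: (0,0) -> (-2.4,0) [heading=0, draw]
PU: pen up
RT 72: heading 0 -> 288
RT 30: heading 288 -> 258
FD 11.3: (-2.4,0) -> (-4.749,-11.053) [heading=258, move]
BK 5.2: (-4.749,-11.053) -> (-3.668,-5.967) [heading=258, move]
FD 2: (-3.668,-5.967) -> (-4.084,-7.923) [heading=258, move]
FD 6.2: (-4.084,-7.923) -> (-5.373,-13.988) [heading=258, move]
FD 8: (-5.373,-13.988) -> (-7.036,-21.813) [heading=258, move]
FD 8.9: (-7.036,-21.813) -> (-8.887,-30.518) [heading=258, move]
FD 9.4: (-8.887,-30.518) -> (-10.841,-39.713) [heading=258, move]
Final: pos=(-10.841,-39.713), heading=258, 1 segment(s) drawn
Segments drawn: 1

Answer: 1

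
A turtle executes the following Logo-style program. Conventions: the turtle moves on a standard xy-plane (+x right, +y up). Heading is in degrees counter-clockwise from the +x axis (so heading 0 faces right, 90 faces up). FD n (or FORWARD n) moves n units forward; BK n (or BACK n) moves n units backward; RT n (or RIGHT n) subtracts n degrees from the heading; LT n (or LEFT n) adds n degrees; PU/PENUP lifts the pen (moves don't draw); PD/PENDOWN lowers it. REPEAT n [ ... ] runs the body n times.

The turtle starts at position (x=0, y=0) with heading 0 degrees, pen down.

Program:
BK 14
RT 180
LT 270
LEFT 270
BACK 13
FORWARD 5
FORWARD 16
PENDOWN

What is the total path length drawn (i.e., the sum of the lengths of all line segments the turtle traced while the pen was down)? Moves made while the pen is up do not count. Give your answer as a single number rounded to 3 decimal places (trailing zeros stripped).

Executing turtle program step by step:
Start: pos=(0,0), heading=0, pen down
BK 14: (0,0) -> (-14,0) [heading=0, draw]
RT 180: heading 0 -> 180
LT 270: heading 180 -> 90
LT 270: heading 90 -> 0
BK 13: (-14,0) -> (-27,0) [heading=0, draw]
FD 5: (-27,0) -> (-22,0) [heading=0, draw]
FD 16: (-22,0) -> (-6,0) [heading=0, draw]
PD: pen down
Final: pos=(-6,0), heading=0, 4 segment(s) drawn

Segment lengths:
  seg 1: (0,0) -> (-14,0), length = 14
  seg 2: (-14,0) -> (-27,0), length = 13
  seg 3: (-27,0) -> (-22,0), length = 5
  seg 4: (-22,0) -> (-6,0), length = 16
Total = 48

Answer: 48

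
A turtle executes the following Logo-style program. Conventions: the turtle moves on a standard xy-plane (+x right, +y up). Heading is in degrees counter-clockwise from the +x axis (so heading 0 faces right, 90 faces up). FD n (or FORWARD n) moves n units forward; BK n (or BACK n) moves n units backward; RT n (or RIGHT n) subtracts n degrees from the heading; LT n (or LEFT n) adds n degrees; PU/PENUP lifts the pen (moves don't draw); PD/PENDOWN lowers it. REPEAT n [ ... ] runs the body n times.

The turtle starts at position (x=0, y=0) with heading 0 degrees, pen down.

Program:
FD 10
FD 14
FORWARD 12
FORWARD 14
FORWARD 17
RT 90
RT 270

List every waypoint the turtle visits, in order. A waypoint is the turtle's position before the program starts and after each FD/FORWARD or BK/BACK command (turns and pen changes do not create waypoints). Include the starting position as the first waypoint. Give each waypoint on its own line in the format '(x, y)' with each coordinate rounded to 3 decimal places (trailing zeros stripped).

Answer: (0, 0)
(10, 0)
(24, 0)
(36, 0)
(50, 0)
(67, 0)

Derivation:
Executing turtle program step by step:
Start: pos=(0,0), heading=0, pen down
FD 10: (0,0) -> (10,0) [heading=0, draw]
FD 14: (10,0) -> (24,0) [heading=0, draw]
FD 12: (24,0) -> (36,0) [heading=0, draw]
FD 14: (36,0) -> (50,0) [heading=0, draw]
FD 17: (50,0) -> (67,0) [heading=0, draw]
RT 90: heading 0 -> 270
RT 270: heading 270 -> 0
Final: pos=(67,0), heading=0, 5 segment(s) drawn
Waypoints (6 total):
(0, 0)
(10, 0)
(24, 0)
(36, 0)
(50, 0)
(67, 0)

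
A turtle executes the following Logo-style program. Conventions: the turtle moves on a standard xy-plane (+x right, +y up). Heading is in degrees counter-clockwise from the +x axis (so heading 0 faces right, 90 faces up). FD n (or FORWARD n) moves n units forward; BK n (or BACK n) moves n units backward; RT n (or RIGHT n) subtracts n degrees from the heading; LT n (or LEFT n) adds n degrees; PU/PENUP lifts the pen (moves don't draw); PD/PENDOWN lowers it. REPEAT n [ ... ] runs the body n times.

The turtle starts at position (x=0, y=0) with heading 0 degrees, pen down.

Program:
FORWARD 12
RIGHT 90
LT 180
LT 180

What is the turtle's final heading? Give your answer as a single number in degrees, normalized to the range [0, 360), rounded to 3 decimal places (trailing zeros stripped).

Answer: 270

Derivation:
Executing turtle program step by step:
Start: pos=(0,0), heading=0, pen down
FD 12: (0,0) -> (12,0) [heading=0, draw]
RT 90: heading 0 -> 270
LT 180: heading 270 -> 90
LT 180: heading 90 -> 270
Final: pos=(12,0), heading=270, 1 segment(s) drawn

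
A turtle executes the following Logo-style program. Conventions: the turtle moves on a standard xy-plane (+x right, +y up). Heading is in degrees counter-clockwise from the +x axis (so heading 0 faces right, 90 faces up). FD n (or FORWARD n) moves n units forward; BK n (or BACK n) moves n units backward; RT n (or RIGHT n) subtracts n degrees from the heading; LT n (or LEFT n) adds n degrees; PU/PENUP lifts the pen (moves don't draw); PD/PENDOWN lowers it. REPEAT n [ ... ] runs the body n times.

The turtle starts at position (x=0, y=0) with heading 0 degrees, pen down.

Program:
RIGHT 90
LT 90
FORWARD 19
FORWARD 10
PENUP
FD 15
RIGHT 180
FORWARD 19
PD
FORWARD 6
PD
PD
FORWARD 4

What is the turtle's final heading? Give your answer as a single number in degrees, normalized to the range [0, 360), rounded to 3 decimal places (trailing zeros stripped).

Executing turtle program step by step:
Start: pos=(0,0), heading=0, pen down
RT 90: heading 0 -> 270
LT 90: heading 270 -> 0
FD 19: (0,0) -> (19,0) [heading=0, draw]
FD 10: (19,0) -> (29,0) [heading=0, draw]
PU: pen up
FD 15: (29,0) -> (44,0) [heading=0, move]
RT 180: heading 0 -> 180
FD 19: (44,0) -> (25,0) [heading=180, move]
PD: pen down
FD 6: (25,0) -> (19,0) [heading=180, draw]
PD: pen down
PD: pen down
FD 4: (19,0) -> (15,0) [heading=180, draw]
Final: pos=(15,0), heading=180, 4 segment(s) drawn

Answer: 180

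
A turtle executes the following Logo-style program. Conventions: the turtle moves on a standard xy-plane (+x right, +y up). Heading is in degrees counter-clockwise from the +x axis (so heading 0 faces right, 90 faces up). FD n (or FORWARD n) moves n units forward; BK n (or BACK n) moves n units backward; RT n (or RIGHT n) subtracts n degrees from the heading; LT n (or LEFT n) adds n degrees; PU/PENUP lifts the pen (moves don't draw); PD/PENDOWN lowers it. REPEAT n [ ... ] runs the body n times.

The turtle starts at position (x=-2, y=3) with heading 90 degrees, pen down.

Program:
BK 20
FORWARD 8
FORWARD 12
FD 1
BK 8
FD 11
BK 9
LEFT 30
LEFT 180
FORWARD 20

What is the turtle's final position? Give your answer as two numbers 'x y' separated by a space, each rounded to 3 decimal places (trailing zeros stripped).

Answer: 8 -19.321

Derivation:
Executing turtle program step by step:
Start: pos=(-2,3), heading=90, pen down
BK 20: (-2,3) -> (-2,-17) [heading=90, draw]
FD 8: (-2,-17) -> (-2,-9) [heading=90, draw]
FD 12: (-2,-9) -> (-2,3) [heading=90, draw]
FD 1: (-2,3) -> (-2,4) [heading=90, draw]
BK 8: (-2,4) -> (-2,-4) [heading=90, draw]
FD 11: (-2,-4) -> (-2,7) [heading=90, draw]
BK 9: (-2,7) -> (-2,-2) [heading=90, draw]
LT 30: heading 90 -> 120
LT 180: heading 120 -> 300
FD 20: (-2,-2) -> (8,-19.321) [heading=300, draw]
Final: pos=(8,-19.321), heading=300, 8 segment(s) drawn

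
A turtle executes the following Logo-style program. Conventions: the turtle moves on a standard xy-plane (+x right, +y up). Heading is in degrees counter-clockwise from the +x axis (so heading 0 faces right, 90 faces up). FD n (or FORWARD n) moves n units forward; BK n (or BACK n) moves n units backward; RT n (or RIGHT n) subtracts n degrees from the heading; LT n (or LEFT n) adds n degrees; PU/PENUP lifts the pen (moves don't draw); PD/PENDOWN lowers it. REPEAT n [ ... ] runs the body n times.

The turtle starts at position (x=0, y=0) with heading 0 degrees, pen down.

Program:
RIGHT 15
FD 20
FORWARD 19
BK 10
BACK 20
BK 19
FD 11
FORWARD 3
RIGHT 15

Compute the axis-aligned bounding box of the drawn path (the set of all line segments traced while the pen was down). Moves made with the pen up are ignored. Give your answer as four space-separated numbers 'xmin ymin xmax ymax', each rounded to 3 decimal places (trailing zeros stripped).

Executing turtle program step by step:
Start: pos=(0,0), heading=0, pen down
RT 15: heading 0 -> 345
FD 20: (0,0) -> (19.319,-5.176) [heading=345, draw]
FD 19: (19.319,-5.176) -> (37.671,-10.094) [heading=345, draw]
BK 10: (37.671,-10.094) -> (28.012,-7.506) [heading=345, draw]
BK 20: (28.012,-7.506) -> (8.693,-2.329) [heading=345, draw]
BK 19: (8.693,-2.329) -> (-9.659,2.588) [heading=345, draw]
FD 11: (-9.659,2.588) -> (0.966,-0.259) [heading=345, draw]
FD 3: (0.966,-0.259) -> (3.864,-1.035) [heading=345, draw]
RT 15: heading 345 -> 330
Final: pos=(3.864,-1.035), heading=330, 7 segment(s) drawn

Segment endpoints: x in {-9.659, 0, 0.966, 3.864, 8.693, 19.319, 28.012, 37.671}, y in {-10.094, -7.506, -5.176, -2.329, -1.035, -0.259, 0, 2.588}
xmin=-9.659, ymin=-10.094, xmax=37.671, ymax=2.588

Answer: -9.659 -10.094 37.671 2.588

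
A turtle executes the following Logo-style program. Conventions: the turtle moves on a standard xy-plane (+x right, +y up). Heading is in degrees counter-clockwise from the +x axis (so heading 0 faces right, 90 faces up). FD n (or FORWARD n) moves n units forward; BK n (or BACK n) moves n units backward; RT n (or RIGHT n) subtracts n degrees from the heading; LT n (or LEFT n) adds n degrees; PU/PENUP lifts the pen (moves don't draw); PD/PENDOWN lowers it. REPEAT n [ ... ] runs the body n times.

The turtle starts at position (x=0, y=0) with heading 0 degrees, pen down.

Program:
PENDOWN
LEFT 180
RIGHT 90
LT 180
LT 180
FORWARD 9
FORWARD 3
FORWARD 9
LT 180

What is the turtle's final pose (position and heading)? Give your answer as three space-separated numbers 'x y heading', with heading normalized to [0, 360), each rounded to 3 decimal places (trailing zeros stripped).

Answer: 0 21 270

Derivation:
Executing turtle program step by step:
Start: pos=(0,0), heading=0, pen down
PD: pen down
LT 180: heading 0 -> 180
RT 90: heading 180 -> 90
LT 180: heading 90 -> 270
LT 180: heading 270 -> 90
FD 9: (0,0) -> (0,9) [heading=90, draw]
FD 3: (0,9) -> (0,12) [heading=90, draw]
FD 9: (0,12) -> (0,21) [heading=90, draw]
LT 180: heading 90 -> 270
Final: pos=(0,21), heading=270, 3 segment(s) drawn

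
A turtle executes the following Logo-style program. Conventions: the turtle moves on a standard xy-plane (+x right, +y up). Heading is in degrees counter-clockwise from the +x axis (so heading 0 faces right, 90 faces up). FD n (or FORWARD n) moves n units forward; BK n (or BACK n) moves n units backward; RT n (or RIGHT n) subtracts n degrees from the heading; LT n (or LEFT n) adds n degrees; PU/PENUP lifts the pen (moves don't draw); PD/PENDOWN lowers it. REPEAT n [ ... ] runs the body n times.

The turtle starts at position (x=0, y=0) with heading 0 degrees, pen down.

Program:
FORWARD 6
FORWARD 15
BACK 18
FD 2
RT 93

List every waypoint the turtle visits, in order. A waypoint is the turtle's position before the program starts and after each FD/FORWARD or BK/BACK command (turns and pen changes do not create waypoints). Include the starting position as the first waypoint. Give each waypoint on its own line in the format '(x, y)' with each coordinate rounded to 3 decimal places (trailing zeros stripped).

Answer: (0, 0)
(6, 0)
(21, 0)
(3, 0)
(5, 0)

Derivation:
Executing turtle program step by step:
Start: pos=(0,0), heading=0, pen down
FD 6: (0,0) -> (6,0) [heading=0, draw]
FD 15: (6,0) -> (21,0) [heading=0, draw]
BK 18: (21,0) -> (3,0) [heading=0, draw]
FD 2: (3,0) -> (5,0) [heading=0, draw]
RT 93: heading 0 -> 267
Final: pos=(5,0), heading=267, 4 segment(s) drawn
Waypoints (5 total):
(0, 0)
(6, 0)
(21, 0)
(3, 0)
(5, 0)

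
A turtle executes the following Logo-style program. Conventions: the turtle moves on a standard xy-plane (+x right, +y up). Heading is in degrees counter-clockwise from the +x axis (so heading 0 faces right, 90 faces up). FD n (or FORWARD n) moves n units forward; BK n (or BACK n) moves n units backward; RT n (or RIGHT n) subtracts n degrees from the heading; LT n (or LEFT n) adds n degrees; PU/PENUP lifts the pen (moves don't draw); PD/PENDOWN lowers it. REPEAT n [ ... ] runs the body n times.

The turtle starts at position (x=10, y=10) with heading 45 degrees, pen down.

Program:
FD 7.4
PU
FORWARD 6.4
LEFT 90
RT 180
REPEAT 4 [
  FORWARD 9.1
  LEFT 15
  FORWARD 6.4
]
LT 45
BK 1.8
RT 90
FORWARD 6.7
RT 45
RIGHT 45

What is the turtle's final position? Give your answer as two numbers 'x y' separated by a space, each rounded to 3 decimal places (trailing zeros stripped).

Answer: 81.172 -1.691

Derivation:
Executing turtle program step by step:
Start: pos=(10,10), heading=45, pen down
FD 7.4: (10,10) -> (15.233,15.233) [heading=45, draw]
PU: pen up
FD 6.4: (15.233,15.233) -> (19.758,19.758) [heading=45, move]
LT 90: heading 45 -> 135
RT 180: heading 135 -> 315
REPEAT 4 [
  -- iteration 1/4 --
  FD 9.1: (19.758,19.758) -> (26.193,13.323) [heading=315, move]
  LT 15: heading 315 -> 330
  FD 6.4: (26.193,13.323) -> (31.735,10.123) [heading=330, move]
  -- iteration 2/4 --
  FD 9.1: (31.735,10.123) -> (39.616,5.573) [heading=330, move]
  LT 15: heading 330 -> 345
  FD 6.4: (39.616,5.573) -> (45.798,3.917) [heading=345, move]
  -- iteration 3/4 --
  FD 9.1: (45.798,3.917) -> (54.588,1.562) [heading=345, move]
  LT 15: heading 345 -> 0
  FD 6.4: (54.588,1.562) -> (60.988,1.562) [heading=0, move]
  -- iteration 4/4 --
  FD 9.1: (60.988,1.562) -> (70.088,1.562) [heading=0, move]
  LT 15: heading 0 -> 15
  FD 6.4: (70.088,1.562) -> (76.27,3.218) [heading=15, move]
]
LT 45: heading 15 -> 60
BK 1.8: (76.27,3.218) -> (75.37,1.659) [heading=60, move]
RT 90: heading 60 -> 330
FD 6.7: (75.37,1.659) -> (81.172,-1.691) [heading=330, move]
RT 45: heading 330 -> 285
RT 45: heading 285 -> 240
Final: pos=(81.172,-1.691), heading=240, 1 segment(s) drawn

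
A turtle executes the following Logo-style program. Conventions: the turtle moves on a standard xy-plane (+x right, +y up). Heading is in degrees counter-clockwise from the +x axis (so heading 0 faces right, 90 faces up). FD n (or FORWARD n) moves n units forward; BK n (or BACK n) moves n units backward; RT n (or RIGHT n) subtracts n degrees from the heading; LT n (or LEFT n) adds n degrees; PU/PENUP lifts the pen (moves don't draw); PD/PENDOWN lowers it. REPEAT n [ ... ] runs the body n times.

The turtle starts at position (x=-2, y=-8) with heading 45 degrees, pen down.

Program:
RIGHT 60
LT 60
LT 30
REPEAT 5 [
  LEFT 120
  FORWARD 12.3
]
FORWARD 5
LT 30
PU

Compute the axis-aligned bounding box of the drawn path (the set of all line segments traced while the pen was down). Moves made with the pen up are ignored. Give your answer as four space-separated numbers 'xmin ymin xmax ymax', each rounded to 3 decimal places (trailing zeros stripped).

Answer: -13.881 -23.416 -1.648 -8

Derivation:
Executing turtle program step by step:
Start: pos=(-2,-8), heading=45, pen down
RT 60: heading 45 -> 345
LT 60: heading 345 -> 45
LT 30: heading 45 -> 75
REPEAT 5 [
  -- iteration 1/5 --
  LT 120: heading 75 -> 195
  FD 12.3: (-2,-8) -> (-13.881,-11.183) [heading=195, draw]
  -- iteration 2/5 --
  LT 120: heading 195 -> 315
  FD 12.3: (-13.881,-11.183) -> (-5.183,-19.881) [heading=315, draw]
  -- iteration 3/5 --
  LT 120: heading 315 -> 75
  FD 12.3: (-5.183,-19.881) -> (-2,-8) [heading=75, draw]
  -- iteration 4/5 --
  LT 120: heading 75 -> 195
  FD 12.3: (-2,-8) -> (-13.881,-11.183) [heading=195, draw]
  -- iteration 5/5 --
  LT 120: heading 195 -> 315
  FD 12.3: (-13.881,-11.183) -> (-5.183,-19.881) [heading=315, draw]
]
FD 5: (-5.183,-19.881) -> (-1.648,-23.416) [heading=315, draw]
LT 30: heading 315 -> 345
PU: pen up
Final: pos=(-1.648,-23.416), heading=345, 6 segment(s) drawn

Segment endpoints: x in {-13.881, -13.881, -5.183, -5.183, -2, -2, -1.648}, y in {-23.416, -19.881, -19.881, -11.183, -11.183, -8, -8}
xmin=-13.881, ymin=-23.416, xmax=-1.648, ymax=-8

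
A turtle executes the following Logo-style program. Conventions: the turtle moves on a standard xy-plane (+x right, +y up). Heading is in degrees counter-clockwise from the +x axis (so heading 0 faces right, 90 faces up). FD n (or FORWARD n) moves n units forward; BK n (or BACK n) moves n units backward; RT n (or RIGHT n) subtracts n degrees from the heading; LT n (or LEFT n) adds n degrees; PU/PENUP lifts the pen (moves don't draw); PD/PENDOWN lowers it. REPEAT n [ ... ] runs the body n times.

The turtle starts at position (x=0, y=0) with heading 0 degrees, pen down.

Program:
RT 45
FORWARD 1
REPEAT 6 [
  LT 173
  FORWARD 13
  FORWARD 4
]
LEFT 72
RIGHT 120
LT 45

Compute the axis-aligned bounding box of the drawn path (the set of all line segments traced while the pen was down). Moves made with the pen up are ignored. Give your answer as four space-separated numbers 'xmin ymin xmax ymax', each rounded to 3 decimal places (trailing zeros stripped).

Executing turtle program step by step:
Start: pos=(0,0), heading=0, pen down
RT 45: heading 0 -> 315
FD 1: (0,0) -> (0.707,-0.707) [heading=315, draw]
REPEAT 6 [
  -- iteration 1/6 --
  LT 173: heading 315 -> 128
  FD 13: (0.707,-0.707) -> (-7.296,9.537) [heading=128, draw]
  FD 4: (-7.296,9.537) -> (-9.759,12.689) [heading=128, draw]
  -- iteration 2/6 --
  LT 173: heading 128 -> 301
  FD 13: (-9.759,12.689) -> (-3.064,1.546) [heading=301, draw]
  FD 4: (-3.064,1.546) -> (-1.003,-1.883) [heading=301, draw]
  -- iteration 3/6 --
  LT 173: heading 301 -> 114
  FD 13: (-1.003,-1.883) -> (-6.291,9.993) [heading=114, draw]
  FD 4: (-6.291,9.993) -> (-7.918,13.648) [heading=114, draw]
  -- iteration 4/6 --
  LT 173: heading 114 -> 287
  FD 13: (-7.918,13.648) -> (-4.117,1.216) [heading=287, draw]
  FD 4: (-4.117,1.216) -> (-2.948,-2.61) [heading=287, draw]
  -- iteration 5/6 --
  LT 173: heading 287 -> 100
  FD 13: (-2.948,-2.61) -> (-5.205,10.193) [heading=100, draw]
  FD 4: (-5.205,10.193) -> (-5.9,14.132) [heading=100, draw]
  -- iteration 6/6 --
  LT 173: heading 100 -> 273
  FD 13: (-5.9,14.132) -> (-5.219,1.15) [heading=273, draw]
  FD 4: (-5.219,1.15) -> (-5.01,-2.845) [heading=273, draw]
]
LT 72: heading 273 -> 345
RT 120: heading 345 -> 225
LT 45: heading 225 -> 270
Final: pos=(-5.01,-2.845), heading=270, 13 segment(s) drawn

Segment endpoints: x in {-9.759, -7.918, -7.296, -6.291, -5.9, -5.219, -5.205, -5.01, -4.117, -3.064, -2.948, -1.003, 0, 0.707}, y in {-2.845, -2.61, -1.883, -0.707, 0, 1.15, 1.216, 1.546, 9.537, 9.993, 10.193, 12.689, 13.648, 14.132}
xmin=-9.759, ymin=-2.845, xmax=0.707, ymax=14.132

Answer: -9.759 -2.845 0.707 14.132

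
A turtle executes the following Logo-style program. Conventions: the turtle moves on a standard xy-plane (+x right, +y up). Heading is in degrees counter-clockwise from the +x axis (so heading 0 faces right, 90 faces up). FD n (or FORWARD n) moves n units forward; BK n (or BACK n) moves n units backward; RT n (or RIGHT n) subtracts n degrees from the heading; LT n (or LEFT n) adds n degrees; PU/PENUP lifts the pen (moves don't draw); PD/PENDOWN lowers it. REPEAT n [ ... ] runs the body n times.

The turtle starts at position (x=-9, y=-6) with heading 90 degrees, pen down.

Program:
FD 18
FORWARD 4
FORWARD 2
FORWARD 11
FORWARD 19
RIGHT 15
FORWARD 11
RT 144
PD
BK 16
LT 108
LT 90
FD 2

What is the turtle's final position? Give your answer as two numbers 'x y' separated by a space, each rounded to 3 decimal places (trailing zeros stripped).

Executing turtle program step by step:
Start: pos=(-9,-6), heading=90, pen down
FD 18: (-9,-6) -> (-9,12) [heading=90, draw]
FD 4: (-9,12) -> (-9,16) [heading=90, draw]
FD 2: (-9,16) -> (-9,18) [heading=90, draw]
FD 11: (-9,18) -> (-9,29) [heading=90, draw]
FD 19: (-9,29) -> (-9,48) [heading=90, draw]
RT 15: heading 90 -> 75
FD 11: (-9,48) -> (-6.153,58.625) [heading=75, draw]
RT 144: heading 75 -> 291
PD: pen down
BK 16: (-6.153,58.625) -> (-11.887,73.562) [heading=291, draw]
LT 108: heading 291 -> 39
LT 90: heading 39 -> 129
FD 2: (-11.887,73.562) -> (-13.146,75.117) [heading=129, draw]
Final: pos=(-13.146,75.117), heading=129, 8 segment(s) drawn

Answer: -13.146 75.117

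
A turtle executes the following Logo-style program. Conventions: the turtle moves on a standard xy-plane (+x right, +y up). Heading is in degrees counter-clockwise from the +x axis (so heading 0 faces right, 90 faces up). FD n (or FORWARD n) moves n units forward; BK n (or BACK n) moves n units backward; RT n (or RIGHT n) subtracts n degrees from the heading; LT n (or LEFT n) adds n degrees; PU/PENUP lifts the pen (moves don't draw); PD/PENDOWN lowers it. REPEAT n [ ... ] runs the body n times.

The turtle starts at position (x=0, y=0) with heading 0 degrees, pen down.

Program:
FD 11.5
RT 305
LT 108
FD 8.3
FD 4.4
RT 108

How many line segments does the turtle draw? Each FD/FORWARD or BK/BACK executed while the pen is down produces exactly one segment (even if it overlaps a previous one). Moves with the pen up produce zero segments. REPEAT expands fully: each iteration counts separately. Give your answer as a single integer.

Answer: 3

Derivation:
Executing turtle program step by step:
Start: pos=(0,0), heading=0, pen down
FD 11.5: (0,0) -> (11.5,0) [heading=0, draw]
RT 305: heading 0 -> 55
LT 108: heading 55 -> 163
FD 8.3: (11.5,0) -> (3.563,2.427) [heading=163, draw]
FD 4.4: (3.563,2.427) -> (-0.645,3.713) [heading=163, draw]
RT 108: heading 163 -> 55
Final: pos=(-0.645,3.713), heading=55, 3 segment(s) drawn
Segments drawn: 3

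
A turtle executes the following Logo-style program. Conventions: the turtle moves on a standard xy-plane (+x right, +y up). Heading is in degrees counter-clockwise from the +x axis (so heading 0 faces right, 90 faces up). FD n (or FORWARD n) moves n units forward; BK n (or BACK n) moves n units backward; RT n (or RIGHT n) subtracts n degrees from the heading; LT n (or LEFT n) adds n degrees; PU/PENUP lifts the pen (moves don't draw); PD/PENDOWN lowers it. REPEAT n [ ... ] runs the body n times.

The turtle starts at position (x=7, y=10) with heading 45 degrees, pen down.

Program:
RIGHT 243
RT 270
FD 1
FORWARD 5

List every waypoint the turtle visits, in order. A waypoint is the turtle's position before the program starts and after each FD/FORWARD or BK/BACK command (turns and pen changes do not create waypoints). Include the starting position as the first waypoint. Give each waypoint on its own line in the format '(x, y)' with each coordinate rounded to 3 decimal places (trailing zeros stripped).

Answer: (7, 10)
(6.691, 9.049)
(5.146, 4.294)

Derivation:
Executing turtle program step by step:
Start: pos=(7,10), heading=45, pen down
RT 243: heading 45 -> 162
RT 270: heading 162 -> 252
FD 1: (7,10) -> (6.691,9.049) [heading=252, draw]
FD 5: (6.691,9.049) -> (5.146,4.294) [heading=252, draw]
Final: pos=(5.146,4.294), heading=252, 2 segment(s) drawn
Waypoints (3 total):
(7, 10)
(6.691, 9.049)
(5.146, 4.294)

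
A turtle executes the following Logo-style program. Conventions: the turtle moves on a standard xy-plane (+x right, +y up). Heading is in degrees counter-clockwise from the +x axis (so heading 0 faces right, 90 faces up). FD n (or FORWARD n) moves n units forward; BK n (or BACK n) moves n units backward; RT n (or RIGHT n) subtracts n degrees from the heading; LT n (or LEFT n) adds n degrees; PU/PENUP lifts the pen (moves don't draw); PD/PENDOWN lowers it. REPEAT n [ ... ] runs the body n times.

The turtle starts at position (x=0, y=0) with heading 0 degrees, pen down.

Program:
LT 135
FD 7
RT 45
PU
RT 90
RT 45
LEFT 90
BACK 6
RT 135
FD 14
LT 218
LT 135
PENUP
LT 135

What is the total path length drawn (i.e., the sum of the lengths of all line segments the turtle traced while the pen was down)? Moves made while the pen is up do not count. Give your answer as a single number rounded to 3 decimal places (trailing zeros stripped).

Executing turtle program step by step:
Start: pos=(0,0), heading=0, pen down
LT 135: heading 0 -> 135
FD 7: (0,0) -> (-4.95,4.95) [heading=135, draw]
RT 45: heading 135 -> 90
PU: pen up
RT 90: heading 90 -> 0
RT 45: heading 0 -> 315
LT 90: heading 315 -> 45
BK 6: (-4.95,4.95) -> (-9.192,0.707) [heading=45, move]
RT 135: heading 45 -> 270
FD 14: (-9.192,0.707) -> (-9.192,-13.293) [heading=270, move]
LT 218: heading 270 -> 128
LT 135: heading 128 -> 263
PU: pen up
LT 135: heading 263 -> 38
Final: pos=(-9.192,-13.293), heading=38, 1 segment(s) drawn

Segment lengths:
  seg 1: (0,0) -> (-4.95,4.95), length = 7
Total = 7

Answer: 7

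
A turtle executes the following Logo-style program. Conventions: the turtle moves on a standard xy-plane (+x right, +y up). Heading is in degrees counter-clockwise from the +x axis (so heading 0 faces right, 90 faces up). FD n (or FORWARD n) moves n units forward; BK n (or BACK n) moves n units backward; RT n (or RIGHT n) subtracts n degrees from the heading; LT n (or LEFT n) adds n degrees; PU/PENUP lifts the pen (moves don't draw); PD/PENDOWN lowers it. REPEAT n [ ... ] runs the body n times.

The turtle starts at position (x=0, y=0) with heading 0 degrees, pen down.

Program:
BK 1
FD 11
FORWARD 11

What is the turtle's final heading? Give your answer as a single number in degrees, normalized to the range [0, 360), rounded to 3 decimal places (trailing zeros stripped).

Answer: 0

Derivation:
Executing turtle program step by step:
Start: pos=(0,0), heading=0, pen down
BK 1: (0,0) -> (-1,0) [heading=0, draw]
FD 11: (-1,0) -> (10,0) [heading=0, draw]
FD 11: (10,0) -> (21,0) [heading=0, draw]
Final: pos=(21,0), heading=0, 3 segment(s) drawn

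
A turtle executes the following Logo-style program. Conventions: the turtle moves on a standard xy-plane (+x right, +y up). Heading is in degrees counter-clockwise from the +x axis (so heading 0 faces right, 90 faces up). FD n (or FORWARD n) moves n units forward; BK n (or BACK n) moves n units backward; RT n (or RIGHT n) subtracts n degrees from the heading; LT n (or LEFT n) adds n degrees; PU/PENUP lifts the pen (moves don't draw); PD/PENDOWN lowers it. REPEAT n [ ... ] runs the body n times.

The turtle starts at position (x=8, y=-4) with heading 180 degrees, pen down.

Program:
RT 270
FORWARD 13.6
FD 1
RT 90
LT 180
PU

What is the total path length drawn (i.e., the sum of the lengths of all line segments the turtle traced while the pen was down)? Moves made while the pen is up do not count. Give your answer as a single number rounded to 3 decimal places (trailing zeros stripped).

Answer: 14.6

Derivation:
Executing turtle program step by step:
Start: pos=(8,-4), heading=180, pen down
RT 270: heading 180 -> 270
FD 13.6: (8,-4) -> (8,-17.6) [heading=270, draw]
FD 1: (8,-17.6) -> (8,-18.6) [heading=270, draw]
RT 90: heading 270 -> 180
LT 180: heading 180 -> 0
PU: pen up
Final: pos=(8,-18.6), heading=0, 2 segment(s) drawn

Segment lengths:
  seg 1: (8,-4) -> (8,-17.6), length = 13.6
  seg 2: (8,-17.6) -> (8,-18.6), length = 1
Total = 14.6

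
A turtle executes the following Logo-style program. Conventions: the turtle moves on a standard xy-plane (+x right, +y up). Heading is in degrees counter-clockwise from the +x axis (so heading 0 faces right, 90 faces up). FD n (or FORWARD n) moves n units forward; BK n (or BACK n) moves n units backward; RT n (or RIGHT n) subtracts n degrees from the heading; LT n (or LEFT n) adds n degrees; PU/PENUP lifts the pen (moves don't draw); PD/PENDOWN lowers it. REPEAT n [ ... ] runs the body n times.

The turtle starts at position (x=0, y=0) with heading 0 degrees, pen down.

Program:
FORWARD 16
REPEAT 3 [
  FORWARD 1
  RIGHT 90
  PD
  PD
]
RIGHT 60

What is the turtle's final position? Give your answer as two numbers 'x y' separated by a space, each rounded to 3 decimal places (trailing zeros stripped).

Answer: 16 -1

Derivation:
Executing turtle program step by step:
Start: pos=(0,0), heading=0, pen down
FD 16: (0,0) -> (16,0) [heading=0, draw]
REPEAT 3 [
  -- iteration 1/3 --
  FD 1: (16,0) -> (17,0) [heading=0, draw]
  RT 90: heading 0 -> 270
  PD: pen down
  PD: pen down
  -- iteration 2/3 --
  FD 1: (17,0) -> (17,-1) [heading=270, draw]
  RT 90: heading 270 -> 180
  PD: pen down
  PD: pen down
  -- iteration 3/3 --
  FD 1: (17,-1) -> (16,-1) [heading=180, draw]
  RT 90: heading 180 -> 90
  PD: pen down
  PD: pen down
]
RT 60: heading 90 -> 30
Final: pos=(16,-1), heading=30, 4 segment(s) drawn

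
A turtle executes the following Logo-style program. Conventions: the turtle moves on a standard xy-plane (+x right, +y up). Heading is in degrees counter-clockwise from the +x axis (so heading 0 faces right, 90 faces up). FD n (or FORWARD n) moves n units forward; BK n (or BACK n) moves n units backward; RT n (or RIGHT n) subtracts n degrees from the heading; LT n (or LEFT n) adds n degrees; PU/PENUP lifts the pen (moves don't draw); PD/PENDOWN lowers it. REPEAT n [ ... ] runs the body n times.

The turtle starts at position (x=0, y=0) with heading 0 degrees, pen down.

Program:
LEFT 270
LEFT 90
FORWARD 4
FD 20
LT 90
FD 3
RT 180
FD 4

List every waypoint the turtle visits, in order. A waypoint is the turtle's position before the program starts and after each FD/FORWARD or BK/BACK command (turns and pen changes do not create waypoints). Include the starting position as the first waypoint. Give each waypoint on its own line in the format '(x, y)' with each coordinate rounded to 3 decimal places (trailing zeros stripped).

Executing turtle program step by step:
Start: pos=(0,0), heading=0, pen down
LT 270: heading 0 -> 270
LT 90: heading 270 -> 0
FD 4: (0,0) -> (4,0) [heading=0, draw]
FD 20: (4,0) -> (24,0) [heading=0, draw]
LT 90: heading 0 -> 90
FD 3: (24,0) -> (24,3) [heading=90, draw]
RT 180: heading 90 -> 270
FD 4: (24,3) -> (24,-1) [heading=270, draw]
Final: pos=(24,-1), heading=270, 4 segment(s) drawn
Waypoints (5 total):
(0, 0)
(4, 0)
(24, 0)
(24, 3)
(24, -1)

Answer: (0, 0)
(4, 0)
(24, 0)
(24, 3)
(24, -1)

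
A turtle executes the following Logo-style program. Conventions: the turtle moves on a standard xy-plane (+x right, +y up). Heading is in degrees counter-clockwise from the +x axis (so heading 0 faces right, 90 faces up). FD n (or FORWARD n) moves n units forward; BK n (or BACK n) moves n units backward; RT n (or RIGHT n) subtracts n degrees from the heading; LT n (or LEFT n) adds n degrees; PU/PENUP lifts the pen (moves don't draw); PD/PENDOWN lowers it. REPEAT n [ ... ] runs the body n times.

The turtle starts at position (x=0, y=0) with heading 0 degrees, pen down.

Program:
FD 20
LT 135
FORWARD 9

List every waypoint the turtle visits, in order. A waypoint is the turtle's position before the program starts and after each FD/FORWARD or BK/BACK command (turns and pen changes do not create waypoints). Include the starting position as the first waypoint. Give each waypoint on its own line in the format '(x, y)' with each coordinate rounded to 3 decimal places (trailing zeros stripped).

Executing turtle program step by step:
Start: pos=(0,0), heading=0, pen down
FD 20: (0,0) -> (20,0) [heading=0, draw]
LT 135: heading 0 -> 135
FD 9: (20,0) -> (13.636,6.364) [heading=135, draw]
Final: pos=(13.636,6.364), heading=135, 2 segment(s) drawn
Waypoints (3 total):
(0, 0)
(20, 0)
(13.636, 6.364)

Answer: (0, 0)
(20, 0)
(13.636, 6.364)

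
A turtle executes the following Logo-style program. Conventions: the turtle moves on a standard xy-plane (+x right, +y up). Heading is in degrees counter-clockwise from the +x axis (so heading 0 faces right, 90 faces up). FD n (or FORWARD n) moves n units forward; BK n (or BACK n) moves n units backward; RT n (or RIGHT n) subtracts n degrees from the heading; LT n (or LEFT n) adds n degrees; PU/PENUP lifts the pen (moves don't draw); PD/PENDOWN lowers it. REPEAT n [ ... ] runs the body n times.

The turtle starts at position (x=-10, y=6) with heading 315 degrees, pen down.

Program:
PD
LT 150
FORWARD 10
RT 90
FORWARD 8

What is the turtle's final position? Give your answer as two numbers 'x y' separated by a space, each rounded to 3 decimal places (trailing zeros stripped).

Executing turtle program step by step:
Start: pos=(-10,6), heading=315, pen down
PD: pen down
LT 150: heading 315 -> 105
FD 10: (-10,6) -> (-12.588,15.659) [heading=105, draw]
RT 90: heading 105 -> 15
FD 8: (-12.588,15.659) -> (-4.861,17.73) [heading=15, draw]
Final: pos=(-4.861,17.73), heading=15, 2 segment(s) drawn

Answer: -4.861 17.73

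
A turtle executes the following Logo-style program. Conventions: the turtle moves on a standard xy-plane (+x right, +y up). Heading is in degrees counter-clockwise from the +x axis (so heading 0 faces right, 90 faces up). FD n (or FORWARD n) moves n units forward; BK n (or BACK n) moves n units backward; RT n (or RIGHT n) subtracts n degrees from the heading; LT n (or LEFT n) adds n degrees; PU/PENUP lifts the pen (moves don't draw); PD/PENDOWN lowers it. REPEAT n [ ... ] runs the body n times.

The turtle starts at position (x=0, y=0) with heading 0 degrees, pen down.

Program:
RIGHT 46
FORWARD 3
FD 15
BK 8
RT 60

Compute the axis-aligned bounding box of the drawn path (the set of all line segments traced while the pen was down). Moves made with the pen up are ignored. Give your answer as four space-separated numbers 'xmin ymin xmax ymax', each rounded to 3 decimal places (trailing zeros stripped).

Executing turtle program step by step:
Start: pos=(0,0), heading=0, pen down
RT 46: heading 0 -> 314
FD 3: (0,0) -> (2.084,-2.158) [heading=314, draw]
FD 15: (2.084,-2.158) -> (12.504,-12.948) [heading=314, draw]
BK 8: (12.504,-12.948) -> (6.947,-7.193) [heading=314, draw]
RT 60: heading 314 -> 254
Final: pos=(6.947,-7.193), heading=254, 3 segment(s) drawn

Segment endpoints: x in {0, 2.084, 6.947, 12.504}, y in {-12.948, -7.193, -2.158, 0}
xmin=0, ymin=-12.948, xmax=12.504, ymax=0

Answer: 0 -12.948 12.504 0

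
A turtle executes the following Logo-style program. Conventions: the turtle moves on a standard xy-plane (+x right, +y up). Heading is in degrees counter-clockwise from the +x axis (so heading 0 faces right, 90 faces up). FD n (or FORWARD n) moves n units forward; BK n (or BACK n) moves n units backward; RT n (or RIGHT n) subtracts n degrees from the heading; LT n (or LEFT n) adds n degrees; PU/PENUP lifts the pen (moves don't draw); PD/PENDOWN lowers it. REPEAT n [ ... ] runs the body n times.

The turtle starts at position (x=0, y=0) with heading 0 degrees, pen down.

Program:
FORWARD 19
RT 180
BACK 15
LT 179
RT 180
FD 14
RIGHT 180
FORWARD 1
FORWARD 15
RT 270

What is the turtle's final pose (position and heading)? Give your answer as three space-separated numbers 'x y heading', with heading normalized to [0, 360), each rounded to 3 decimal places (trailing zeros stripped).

Answer: 36 -0.035 89

Derivation:
Executing turtle program step by step:
Start: pos=(0,0), heading=0, pen down
FD 19: (0,0) -> (19,0) [heading=0, draw]
RT 180: heading 0 -> 180
BK 15: (19,0) -> (34,0) [heading=180, draw]
LT 179: heading 180 -> 359
RT 180: heading 359 -> 179
FD 14: (34,0) -> (20.002,0.244) [heading=179, draw]
RT 180: heading 179 -> 359
FD 1: (20.002,0.244) -> (21.002,0.227) [heading=359, draw]
FD 15: (21.002,0.227) -> (36,-0.035) [heading=359, draw]
RT 270: heading 359 -> 89
Final: pos=(36,-0.035), heading=89, 5 segment(s) drawn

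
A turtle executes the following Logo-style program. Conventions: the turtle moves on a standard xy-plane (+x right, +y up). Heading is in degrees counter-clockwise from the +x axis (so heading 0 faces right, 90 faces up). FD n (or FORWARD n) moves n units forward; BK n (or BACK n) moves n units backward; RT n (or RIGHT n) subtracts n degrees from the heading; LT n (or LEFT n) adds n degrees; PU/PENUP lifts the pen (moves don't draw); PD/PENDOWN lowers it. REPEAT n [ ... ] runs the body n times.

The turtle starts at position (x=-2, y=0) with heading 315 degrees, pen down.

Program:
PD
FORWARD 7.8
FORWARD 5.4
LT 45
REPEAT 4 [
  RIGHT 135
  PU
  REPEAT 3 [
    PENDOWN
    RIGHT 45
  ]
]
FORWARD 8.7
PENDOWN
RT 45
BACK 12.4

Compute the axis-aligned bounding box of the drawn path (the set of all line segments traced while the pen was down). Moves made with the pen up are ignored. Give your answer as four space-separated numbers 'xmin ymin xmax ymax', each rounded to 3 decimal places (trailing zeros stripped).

Executing turtle program step by step:
Start: pos=(-2,0), heading=315, pen down
PD: pen down
FD 7.8: (-2,0) -> (3.515,-5.515) [heading=315, draw]
FD 5.4: (3.515,-5.515) -> (7.334,-9.334) [heading=315, draw]
LT 45: heading 315 -> 0
REPEAT 4 [
  -- iteration 1/4 --
  RT 135: heading 0 -> 225
  PU: pen up
  REPEAT 3 [
    -- iteration 1/3 --
    PD: pen down
    RT 45: heading 225 -> 180
    -- iteration 2/3 --
    PD: pen down
    RT 45: heading 180 -> 135
    -- iteration 3/3 --
    PD: pen down
    RT 45: heading 135 -> 90
  ]
  -- iteration 2/4 --
  RT 135: heading 90 -> 315
  PU: pen up
  REPEAT 3 [
    -- iteration 1/3 --
    PD: pen down
    RT 45: heading 315 -> 270
    -- iteration 2/3 --
    PD: pen down
    RT 45: heading 270 -> 225
    -- iteration 3/3 --
    PD: pen down
    RT 45: heading 225 -> 180
  ]
  -- iteration 3/4 --
  RT 135: heading 180 -> 45
  PU: pen up
  REPEAT 3 [
    -- iteration 1/3 --
    PD: pen down
    RT 45: heading 45 -> 0
    -- iteration 2/3 --
    PD: pen down
    RT 45: heading 0 -> 315
    -- iteration 3/3 --
    PD: pen down
    RT 45: heading 315 -> 270
  ]
  -- iteration 4/4 --
  RT 135: heading 270 -> 135
  PU: pen up
  REPEAT 3 [
    -- iteration 1/3 --
    PD: pen down
    RT 45: heading 135 -> 90
    -- iteration 2/3 --
    PD: pen down
    RT 45: heading 90 -> 45
    -- iteration 3/3 --
    PD: pen down
    RT 45: heading 45 -> 0
  ]
]
FD 8.7: (7.334,-9.334) -> (16.034,-9.334) [heading=0, draw]
PD: pen down
RT 45: heading 0 -> 315
BK 12.4: (16.034,-9.334) -> (7.266,-0.566) [heading=315, draw]
Final: pos=(7.266,-0.566), heading=315, 4 segment(s) drawn

Segment endpoints: x in {-2, 3.515, 7.266, 7.334, 16.034}, y in {-9.334, -9.334, -5.515, -0.566, 0}
xmin=-2, ymin=-9.334, xmax=16.034, ymax=0

Answer: -2 -9.334 16.034 0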